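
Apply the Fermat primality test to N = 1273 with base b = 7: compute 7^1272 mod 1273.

1179

7^1 ≡ 7 (mod 1273)
7^2 ≡ 7^2 = 49 ≡ 49 (mod 1273)
7^4 ≡ 49^2 = 2401 ≡ 1128 (mod 1273)
7^8 ≡ 1128^2 = 1272384 ≡ 657 (mod 1273)
7^16 ≡ 657^2 = 431649 ≡ 102 (mod 1273)
7^32 ≡ 102^2 = 10404 ≡ 220 (mod 1273)
7^64 ≡ 220^2 = 48400 ≡ 26 (mod 1273)
7^128 ≡ 26^2 = 676 ≡ 676 (mod 1273)
7^256 ≡ 676^2 = 456976 ≡ 1242 (mod 1273)
7^512 ≡ 1242^2 = 1542564 ≡ 961 (mod 1273)
7^1024 ≡ 961^2 = 923521 ≡ 596 (mod 1273)
1272 = 1024 + 128 + 64 + 32 + 16 + 8 in binary powers of 2.
So 7^1272 ≡ 596 · 676 · 26 · 220 · 102 · 657 ≡ 1179 (mod 1273).
Since 1179 ≠ 1, base 7 is a Fermat witness: 1273 is composite.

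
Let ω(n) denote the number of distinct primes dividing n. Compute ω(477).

2

477 = 3^2 · 53
477 = 3^2 · 53, which has 2 distinct prime factors.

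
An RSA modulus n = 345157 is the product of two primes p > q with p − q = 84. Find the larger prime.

631

Since p = q + 84, we have 345157 = q(q + 84), so q² + 84q − 345157 = 0.
Discriminant: 84² + 4·345157 = 7056 + 1380628 = 1387684; √1387684 = 1178.
q = (−84 + 1178)/2 = 547, and p = q + 84 = 631.
Check: 547 · 631 = 345157.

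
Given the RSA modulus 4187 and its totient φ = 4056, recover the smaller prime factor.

φ(n) = (p−1)(q−1) = n − (p+q) + 1, so p + q = 4187 − 4056 + 1 = 132.
p and q are the roots of t² − 132t + 4187 = 0.
Discriminant: 132² − 4·4187 = 17424 − 16748 = 676; √676 = 26.
q = (132 − 26)/2 = 53, p = (132 + 26)/2 = 79.
Check: 53 · 79 = 4187.

53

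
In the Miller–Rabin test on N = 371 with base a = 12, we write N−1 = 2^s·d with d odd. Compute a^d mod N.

339

371 − 1 = 370 = 2^1 · 185, so d = 185.
12^1 ≡ 12 (mod 371)
12^2 ≡ 12^2 = 144 ≡ 144 (mod 371)
12^4 ≡ 144^2 = 20736 ≡ 331 (mod 371)
12^8 ≡ 331^2 = 109561 ≡ 116 (mod 371)
12^16 ≡ 116^2 = 13456 ≡ 100 (mod 371)
12^32 ≡ 100^2 = 10000 ≡ 354 (mod 371)
12^64 ≡ 354^2 = 125316 ≡ 289 (mod 371)
12^128 ≡ 289^2 = 83521 ≡ 46 (mod 371)
185 = 128 + 32 + 16 + 8 + 1 in binary powers of 2.
So 12^185 ≡ 46 · 354 · 100 · 116 · 12 ≡ 339 (mod 371).
Squaring chain: 339; never reaches −1, so base 12 is a Miller–Rabin witness that 371 is composite.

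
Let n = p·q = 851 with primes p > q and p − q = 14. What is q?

23

Since p = q + 14, we have 851 = q(q + 14), so q² + 14q − 851 = 0.
Discriminant: 14² + 4·851 = 196 + 3404 = 3600; √3600 = 60.
q = (−14 + 60)/2 = 23, and p = q + 14 = 37.
Check: 23 · 37 = 851.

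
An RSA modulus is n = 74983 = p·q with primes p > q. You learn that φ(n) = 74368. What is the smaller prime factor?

167

φ(n) = (p−1)(q−1) = n − (p+q) + 1, so p + q = 74983 − 74368 + 1 = 616.
p and q are the roots of t² − 616t + 74983 = 0.
Discriminant: 616² − 4·74983 = 379456 − 299932 = 79524; √79524 = 282.
q = (616 − 282)/2 = 167, p = (616 + 282)/2 = 449.
Check: 167 · 449 = 74983.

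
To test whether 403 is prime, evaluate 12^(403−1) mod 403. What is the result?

66

12^1 ≡ 12 (mod 403)
12^2 ≡ 12^2 = 144 ≡ 144 (mod 403)
12^4 ≡ 144^2 = 20736 ≡ 183 (mod 403)
12^8 ≡ 183^2 = 33489 ≡ 40 (mod 403)
12^16 ≡ 40^2 = 1600 ≡ 391 (mod 403)
12^32 ≡ 391^2 = 152881 ≡ 144 (mod 403)
12^64 ≡ 144^2 = 20736 ≡ 183 (mod 403)
12^128 ≡ 183^2 = 33489 ≡ 40 (mod 403)
12^256 ≡ 40^2 = 1600 ≡ 391 (mod 403)
402 = 256 + 128 + 16 + 2 in binary powers of 2.
So 12^402 ≡ 391 · 40 · 391 · 144 ≡ 66 (mod 403).
Since 66 ≠ 1, base 12 is a Fermat witness: 403 is composite.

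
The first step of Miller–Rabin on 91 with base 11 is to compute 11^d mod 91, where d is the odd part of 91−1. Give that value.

8

91 − 1 = 90 = 2^1 · 45, so d = 45.
11^1 ≡ 11 (mod 91)
11^2 ≡ 11^2 = 121 ≡ 30 (mod 91)
11^4 ≡ 30^2 = 900 ≡ 81 (mod 91)
11^8 ≡ 81^2 = 6561 ≡ 9 (mod 91)
11^16 ≡ 9^2 = 81 ≡ 81 (mod 91)
11^32 ≡ 81^2 = 6561 ≡ 9 (mod 91)
45 = 32 + 8 + 4 + 1 in binary powers of 2.
So 11^45 ≡ 9 · 9 · 81 · 11 ≡ 8 (mod 91).
Squaring chain: 8; never reaches −1, so base 11 is a Miller–Rabin witness that 91 is composite.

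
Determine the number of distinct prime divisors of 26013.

26013 = 3 · 8671
8671 = 13 · 667
667 = 23 · 29
26013 = 3 · 13 · 23 · 29, which has 4 distinct prime factors.

4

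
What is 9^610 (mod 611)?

191

9^1 ≡ 9 (mod 611)
9^2 ≡ 9^2 = 81 ≡ 81 (mod 611)
9^4 ≡ 81^2 = 6561 ≡ 451 (mod 611)
9^8 ≡ 451^2 = 203401 ≡ 549 (mod 611)
9^16 ≡ 549^2 = 301401 ≡ 178 (mod 611)
9^32 ≡ 178^2 = 31684 ≡ 523 (mod 611)
9^64 ≡ 523^2 = 273529 ≡ 412 (mod 611)
9^128 ≡ 412^2 = 169744 ≡ 497 (mod 611)
9^256 ≡ 497^2 = 247009 ≡ 165 (mod 611)
9^512 ≡ 165^2 = 27225 ≡ 341 (mod 611)
610 = 512 + 64 + 32 + 2 in binary powers of 2.
So 9^610 ≡ 341 · 412 · 523 · 81 ≡ 191 (mod 611).
Since 191 ≠ 1, base 9 is a Fermat witness: 611 is composite.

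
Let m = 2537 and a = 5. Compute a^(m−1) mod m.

5^1 ≡ 5 (mod 2537)
5^2 ≡ 5^2 = 25 ≡ 25 (mod 2537)
5^4 ≡ 25^2 = 625 ≡ 625 (mod 2537)
5^8 ≡ 625^2 = 390625 ≡ 2464 (mod 2537)
5^16 ≡ 2464^2 = 6071296 ≡ 255 (mod 2537)
5^32 ≡ 255^2 = 65025 ≡ 1600 (mod 2537)
5^64 ≡ 1600^2 = 2560000 ≡ 167 (mod 2537)
5^128 ≡ 167^2 = 27889 ≡ 2519 (mod 2537)
5^256 ≡ 2519^2 = 6345361 ≡ 324 (mod 2537)
5^512 ≡ 324^2 = 104976 ≡ 959 (mod 2537)
5^1024 ≡ 959^2 = 919681 ≡ 1287 (mod 2537)
5^2048 ≡ 1287^2 = 1656369 ≡ 2245 (mod 2537)
2536 = 2048 + 256 + 128 + 64 + 32 + 8 in binary powers of 2.
So 5^2536 ≡ 2245 · 324 · 2519 · 167 · 1600 · 2464 ≡ 1975 (mod 2537).
Since 1975 ≠ 1, base 5 is a Fermat witness: 2537 is composite.

1975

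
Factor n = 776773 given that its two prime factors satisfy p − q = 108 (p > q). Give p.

Since p = q + 108, we have 776773 = q(q + 108), so q² + 108q − 776773 = 0.
Discriminant: 108² + 4·776773 = 11664 + 3107092 = 3118756; √3118756 = 1766.
q = (−108 + 1766)/2 = 829, and p = q + 108 = 937.
Check: 829 · 937 = 776773.

937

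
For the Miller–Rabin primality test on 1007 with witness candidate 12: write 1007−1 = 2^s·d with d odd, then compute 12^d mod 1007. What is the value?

198

1007 − 1 = 1006 = 2^1 · 503, so d = 503.
12^1 ≡ 12 (mod 1007)
12^2 ≡ 12^2 = 144 ≡ 144 (mod 1007)
12^4 ≡ 144^2 = 20736 ≡ 596 (mod 1007)
12^8 ≡ 596^2 = 355216 ≡ 752 (mod 1007)
12^16 ≡ 752^2 = 565504 ≡ 577 (mod 1007)
12^32 ≡ 577^2 = 332929 ≡ 619 (mod 1007)
12^64 ≡ 619^2 = 383161 ≡ 501 (mod 1007)
12^128 ≡ 501^2 = 251001 ≡ 258 (mod 1007)
12^256 ≡ 258^2 = 66564 ≡ 102 (mod 1007)
503 = 256 + 128 + 64 + 32 + 16 + 4 + 2 + 1 in binary powers of 2.
So 12^503 ≡ 102 · 258 · 501 · 619 · 577 · 596 · 144 · 12 ≡ 198 (mod 1007).
Squaring chain: 198; never reaches −1, so base 12 is a Miller–Rabin witness that 1007 is composite.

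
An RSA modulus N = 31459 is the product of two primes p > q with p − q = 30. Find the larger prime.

Since p = q + 30, we have 31459 = q(q + 30), so q² + 30q − 31459 = 0.
Discriminant: 30² + 4·31459 = 900 + 125836 = 126736; √126736 = 356.
q = (−30 + 356)/2 = 163, and p = q + 30 = 193.
Check: 163 · 193 = 31459.

193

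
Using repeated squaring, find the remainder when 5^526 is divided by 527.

5^1 ≡ 5 (mod 527)
5^2 ≡ 5^2 = 25 ≡ 25 (mod 527)
5^4 ≡ 25^2 = 625 ≡ 98 (mod 527)
5^8 ≡ 98^2 = 9604 ≡ 118 (mod 527)
5^16 ≡ 118^2 = 13924 ≡ 222 (mod 527)
5^32 ≡ 222^2 = 49284 ≡ 273 (mod 527)
5^64 ≡ 273^2 = 74529 ≡ 222 (mod 527)
5^128 ≡ 222^2 = 49284 ≡ 273 (mod 527)
5^256 ≡ 273^2 = 74529 ≡ 222 (mod 527)
5^512 ≡ 222^2 = 49284 ≡ 273 (mod 527)
526 = 512 + 8 + 4 + 2 in binary powers of 2.
So 5^526 ≡ 273 · 118 · 98 · 25 ≡ 253 (mod 527).
Since 253 ≠ 1, base 5 is a Fermat witness: 527 is composite.

253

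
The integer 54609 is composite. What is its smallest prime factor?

54609 is odd.
Digit sum 24, divisible by 3.

3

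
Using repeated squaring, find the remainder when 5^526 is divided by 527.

5^1 ≡ 5 (mod 527)
5^2 ≡ 5^2 = 25 ≡ 25 (mod 527)
5^4 ≡ 25^2 = 625 ≡ 98 (mod 527)
5^8 ≡ 98^2 = 9604 ≡ 118 (mod 527)
5^16 ≡ 118^2 = 13924 ≡ 222 (mod 527)
5^32 ≡ 222^2 = 49284 ≡ 273 (mod 527)
5^64 ≡ 273^2 = 74529 ≡ 222 (mod 527)
5^128 ≡ 222^2 = 49284 ≡ 273 (mod 527)
5^256 ≡ 273^2 = 74529 ≡ 222 (mod 527)
5^512 ≡ 222^2 = 49284 ≡ 273 (mod 527)
526 = 512 + 8 + 4 + 2 in binary powers of 2.
So 5^526 ≡ 273 · 118 · 98 · 25 ≡ 253 (mod 527).
Since 253 ≠ 1, base 5 is a Fermat witness: 527 is composite.

253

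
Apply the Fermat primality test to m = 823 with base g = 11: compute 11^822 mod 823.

1

11^1 ≡ 11 (mod 823)
11^2 ≡ 11^2 = 121 ≡ 121 (mod 823)
11^4 ≡ 121^2 = 14641 ≡ 650 (mod 823)
11^8 ≡ 650^2 = 422500 ≡ 301 (mod 823)
11^16 ≡ 301^2 = 90601 ≡ 71 (mod 823)
11^32 ≡ 71^2 = 5041 ≡ 103 (mod 823)
11^64 ≡ 103^2 = 10609 ≡ 733 (mod 823)
11^128 ≡ 733^2 = 537289 ≡ 693 (mod 823)
11^256 ≡ 693^2 = 480249 ≡ 440 (mod 823)
11^512 ≡ 440^2 = 193600 ≡ 195 (mod 823)
822 = 512 + 256 + 32 + 16 + 4 + 2 in binary powers of 2.
So 11^822 ≡ 195 · 440 · 103 · 71 · 650 · 121 ≡ 1 (mod 823).
Since the result is 1, base 11 gives no evidence that 823 is composite.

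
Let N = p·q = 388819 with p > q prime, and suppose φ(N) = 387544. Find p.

773

φ(n) = (p−1)(q−1) = n − (p+q) + 1, so p + q = 388819 − 387544 + 1 = 1276.
p and q are the roots of t² − 1276t + 388819 = 0.
Discriminant: 1276² − 4·388819 = 1628176 − 1555276 = 72900; √72900 = 270.
q = (1276 − 270)/2 = 503, p = (1276 + 270)/2 = 773.
Check: 503 · 773 = 388819.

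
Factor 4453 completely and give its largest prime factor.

4453 = 61 · 73
73 is prime.
So 4453 = 61 · 73; the largest prime factor is 73.

73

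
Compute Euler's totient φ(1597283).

1555840

Factor: 1597283 = 89 · 131 · 137.
φ(1597283) = (89−1) · (131−1) · (137−1) = 88 · 130 · 136 = 1555840.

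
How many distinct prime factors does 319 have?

319 = 11 · 29
319 = 11 · 29, which has 2 distinct prime factors.

2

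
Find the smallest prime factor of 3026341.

37

3026341 is odd.
Digit sum 19, not divisible by 3.
Ends in 1: not divisible by 5.
7: 3026341 = 7·432334 + 3
11: 3026341 = 11·275121 + 10
13: 3026341 = 13·232795 + 6
17: 3026341 = 17·178020 + 1
19: 3026341 = 19·159281 + 2
23: 3026341 = 23·131580 + 1
29: 3026341 = 29·104356 + 17
31: 3026341 = 31·97623 + 28
37: 3026341 = 37·81793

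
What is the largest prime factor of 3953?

3953 = 59 · 67
67 is prime.
So 3953 = 59 · 67; the largest prime factor is 67.

67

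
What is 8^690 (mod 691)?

1

8^1 ≡ 8 (mod 691)
8^2 ≡ 8^2 = 64 ≡ 64 (mod 691)
8^4 ≡ 64^2 = 4096 ≡ 641 (mod 691)
8^8 ≡ 641^2 = 410881 ≡ 427 (mod 691)
8^16 ≡ 427^2 = 182329 ≡ 596 (mod 691)
8^32 ≡ 596^2 = 355216 ≡ 42 (mod 691)
8^64 ≡ 42^2 = 1764 ≡ 382 (mod 691)
8^128 ≡ 382^2 = 145924 ≡ 123 (mod 691)
8^256 ≡ 123^2 = 15129 ≡ 618 (mod 691)
8^512 ≡ 618^2 = 381924 ≡ 492 (mod 691)
690 = 512 + 128 + 32 + 16 + 2 in binary powers of 2.
So 8^690 ≡ 492 · 123 · 42 · 596 · 64 ≡ 1 (mod 691).
Since the result is 1, base 8 gives no evidence that 691 is composite.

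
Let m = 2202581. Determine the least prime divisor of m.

31

2202581 is odd.
Digit sum 20, not divisible by 3.
Ends in 1: not divisible by 5.
7: 2202581 = 7·314654 + 3
11: 2202581 = 11·200234 + 7
13: 2202581 = 13·169429 + 4
17: 2202581 = 17·129563 + 10
19: 2202581 = 19·115925 + 6
23: 2202581 = 23·95764 + 9
29: 2202581 = 29·75951 + 2
31: 2202581 = 31·71051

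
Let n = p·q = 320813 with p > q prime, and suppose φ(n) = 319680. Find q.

φ(n) = (p−1)(q−1) = n − (p+q) + 1, so p + q = 320813 − 319680 + 1 = 1134.
p and q are the roots of t² − 1134t + 320813 = 0.
Discriminant: 1134² − 4·320813 = 1285956 − 1283252 = 2704; √2704 = 52.
q = (1134 − 52)/2 = 541, p = (1134 + 52)/2 = 593.
Check: 541 · 593 = 320813.

541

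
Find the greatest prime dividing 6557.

83

6557 = 79 · 83
83 is prime.
So 6557 = 79 · 83; the largest prime factor is 83.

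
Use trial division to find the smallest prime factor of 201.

3

201 is odd.
Digit sum 3, divisible by 3.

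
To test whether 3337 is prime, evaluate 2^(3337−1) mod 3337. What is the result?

1835

2^1 ≡ 2 (mod 3337)
2^2 ≡ 2^2 = 4 ≡ 4 (mod 3337)
2^4 ≡ 4^2 = 16 ≡ 16 (mod 3337)
2^8 ≡ 16^2 = 256 ≡ 256 (mod 3337)
2^16 ≡ 256^2 = 65536 ≡ 2133 (mod 3337)
2^32 ≡ 2133^2 = 4549689 ≡ 1358 (mod 3337)
2^64 ≡ 1358^2 = 1844164 ≡ 2140 (mod 3337)
2^128 ≡ 2140^2 = 4579600 ≡ 1236 (mod 3337)
2^256 ≡ 1236^2 = 1527696 ≡ 2687 (mod 3337)
2^512 ≡ 2687^2 = 7219969 ≡ 2038 (mod 3337)
2^1024 ≡ 2038^2 = 4153444 ≡ 2216 (mod 3337)
2^2048 ≡ 2216^2 = 4910656 ≡ 1929 (mod 3337)
3336 = 2048 + 1024 + 256 + 8 in binary powers of 2.
So 2^3336 ≡ 1929 · 2216 · 2687 · 256 ≡ 1835 (mod 3337).
Since 1835 ≠ 1, base 2 is a Fermat witness: 3337 is composite.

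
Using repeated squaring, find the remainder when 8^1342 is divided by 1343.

38

8^1 ≡ 8 (mod 1343)
8^2 ≡ 8^2 = 64 ≡ 64 (mod 1343)
8^4 ≡ 64^2 = 4096 ≡ 67 (mod 1343)
8^8 ≡ 67^2 = 4489 ≡ 460 (mod 1343)
8^16 ≡ 460^2 = 211600 ≡ 749 (mod 1343)
8^32 ≡ 749^2 = 561001 ≡ 970 (mod 1343)
8^64 ≡ 970^2 = 940900 ≡ 800 (mod 1343)
8^128 ≡ 800^2 = 640000 ≡ 732 (mod 1343)
8^256 ≡ 732^2 = 535824 ≡ 1310 (mod 1343)
8^512 ≡ 1310^2 = 1716100 ≡ 1089 (mod 1343)
8^1024 ≡ 1089^2 = 1185921 ≡ 52 (mod 1343)
1342 = 1024 + 256 + 32 + 16 + 8 + 4 + 2 in binary powers of 2.
So 8^1342 ≡ 52 · 1310 · 970 · 749 · 460 · 67 · 64 ≡ 38 (mod 1343).
Since 38 ≠ 1, base 8 is a Fermat witness: 1343 is composite.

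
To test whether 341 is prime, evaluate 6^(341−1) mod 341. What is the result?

56

6^1 ≡ 6 (mod 341)
6^2 ≡ 6^2 = 36 ≡ 36 (mod 341)
6^4 ≡ 36^2 = 1296 ≡ 273 (mod 341)
6^8 ≡ 273^2 = 74529 ≡ 191 (mod 341)
6^16 ≡ 191^2 = 36481 ≡ 335 (mod 341)
6^32 ≡ 335^2 = 112225 ≡ 36 (mod 341)
6^64 ≡ 36^2 = 1296 ≡ 273 (mod 341)
6^128 ≡ 273^2 = 74529 ≡ 191 (mod 341)
6^256 ≡ 191^2 = 36481 ≡ 335 (mod 341)
340 = 256 + 64 + 16 + 4 in binary powers of 2.
So 6^340 ≡ 335 · 273 · 335 · 273 ≡ 56 (mod 341).
Since 56 ≠ 1, base 6 is a Fermat witness: 341 is composite.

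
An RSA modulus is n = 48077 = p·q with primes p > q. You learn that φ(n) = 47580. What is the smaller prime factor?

131

φ(n) = (p−1)(q−1) = n − (p+q) + 1, so p + q = 48077 − 47580 + 1 = 498.
p and q are the roots of t² − 498t + 48077 = 0.
Discriminant: 498² − 4·48077 = 248004 − 192308 = 55696; √55696 = 236.
q = (498 − 236)/2 = 131, p = (498 + 236)/2 = 367.
Check: 131 · 367 = 48077.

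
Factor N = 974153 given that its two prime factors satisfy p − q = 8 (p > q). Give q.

Since p = q + 8, we have 974153 = q(q + 8), so q² + 8q − 974153 = 0.
Discriminant: 8² + 4·974153 = 64 + 3896612 = 3896676; √3896676 = 1974.
q = (−8 + 1974)/2 = 983, and p = q + 8 = 991.
Check: 983 · 991 = 974153.

983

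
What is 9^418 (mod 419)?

1

9^1 ≡ 9 (mod 419)
9^2 ≡ 9^2 = 81 ≡ 81 (mod 419)
9^4 ≡ 81^2 = 6561 ≡ 276 (mod 419)
9^8 ≡ 276^2 = 76176 ≡ 337 (mod 419)
9^16 ≡ 337^2 = 113569 ≡ 20 (mod 419)
9^32 ≡ 20^2 = 400 ≡ 400 (mod 419)
9^64 ≡ 400^2 = 160000 ≡ 361 (mod 419)
9^128 ≡ 361^2 = 130321 ≡ 12 (mod 419)
9^256 ≡ 12^2 = 144 ≡ 144 (mod 419)
418 = 256 + 128 + 32 + 2 in binary powers of 2.
So 9^418 ≡ 144 · 12 · 400 · 81 ≡ 1 (mod 419).
Since the result is 1, base 9 gives no evidence that 419 is composite.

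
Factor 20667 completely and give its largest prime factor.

20667 = 3 · 6889
6889 = 83 · 83
83 = 83 · 1
So 20667 = 3 · 83^2; the largest prime factor is 83.

83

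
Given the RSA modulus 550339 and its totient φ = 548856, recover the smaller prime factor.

727

φ(n) = (p−1)(q−1) = n − (p+q) + 1, so p + q = 550339 − 548856 + 1 = 1484.
p and q are the roots of t² − 1484t + 550339 = 0.
Discriminant: 1484² − 4·550339 = 2202256 − 2201356 = 900; √900 = 30.
q = (1484 − 30)/2 = 727, p = (1484 + 30)/2 = 757.
Check: 727 · 757 = 550339.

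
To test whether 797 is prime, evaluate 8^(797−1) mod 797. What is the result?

1

8^1 ≡ 8 (mod 797)
8^2 ≡ 8^2 = 64 ≡ 64 (mod 797)
8^4 ≡ 64^2 = 4096 ≡ 111 (mod 797)
8^8 ≡ 111^2 = 12321 ≡ 366 (mod 797)
8^16 ≡ 366^2 = 133956 ≡ 60 (mod 797)
8^32 ≡ 60^2 = 3600 ≡ 412 (mod 797)
8^64 ≡ 412^2 = 169744 ≡ 780 (mod 797)
8^128 ≡ 780^2 = 608400 ≡ 289 (mod 797)
8^256 ≡ 289^2 = 83521 ≡ 633 (mod 797)
8^512 ≡ 633^2 = 400689 ≡ 595 (mod 797)
796 = 512 + 256 + 16 + 8 + 4 in binary powers of 2.
So 8^796 ≡ 595 · 633 · 60 · 366 · 111 ≡ 1 (mod 797).
Since the result is 1, base 8 gives no evidence that 797 is composite.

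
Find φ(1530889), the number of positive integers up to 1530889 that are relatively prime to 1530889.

Factor: 1530889 = 89 · 103 · 167.
φ(1530889) = (89−1) · (103−1) · (167−1) = 88 · 102 · 166 = 1490016.

1490016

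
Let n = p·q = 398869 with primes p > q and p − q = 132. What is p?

701

Since p = q + 132, we have 398869 = q(q + 132), so q² + 132q − 398869 = 0.
Discriminant: 132² + 4·398869 = 17424 + 1595476 = 1612900; √1612900 = 1270.
q = (−132 + 1270)/2 = 569, and p = q + 132 = 701.
Check: 569 · 701 = 398869.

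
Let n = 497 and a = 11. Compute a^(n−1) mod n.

11^1 ≡ 11 (mod 497)
11^2 ≡ 11^2 = 121 ≡ 121 (mod 497)
11^4 ≡ 121^2 = 14641 ≡ 228 (mod 497)
11^8 ≡ 228^2 = 51984 ≡ 296 (mod 497)
11^16 ≡ 296^2 = 87616 ≡ 144 (mod 497)
11^32 ≡ 144^2 = 20736 ≡ 359 (mod 497)
11^64 ≡ 359^2 = 128881 ≡ 158 (mod 497)
11^128 ≡ 158^2 = 24964 ≡ 114 (mod 497)
11^256 ≡ 114^2 = 12996 ≡ 74 (mod 497)
496 = 256 + 128 + 64 + 32 + 16 in binary powers of 2.
So 11^496 ≡ 74 · 114 · 158 · 359 · 144 ≡ 466 (mod 497).
Since 466 ≠ 1, base 11 is a Fermat witness: 497 is composite.

466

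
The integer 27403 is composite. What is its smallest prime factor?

27403 is odd.
Digit sum 16, not divisible by 3.
Ends in 3: not divisible by 5.
7: 27403 = 7·3914 + 5
11: 27403 = 11·2491 + 2
13: 27403 = 13·2107 + 12
17: 27403 = 17·1611 + 16
19: 27403 = 19·1442 + 5
23: 27403 = 23·1191 + 10
29: 27403 = 29·944 + 27
31: 27403 = 31·883 + 30
37: 27403 = 37·740 + 23
41: 27403 = 41·668 + 15
43: 27403 = 43·637 + 12
47: 27403 = 47·583 + 2
53: 27403 = 53·517 + 2
59: 27403 = 59·464 + 27
61: 27403 = 61·449 + 14
67: 27403 = 67·409

67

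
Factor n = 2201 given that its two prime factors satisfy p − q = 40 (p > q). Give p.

Since p = q + 40, we have 2201 = q(q + 40), so q² + 40q − 2201 = 0.
Discriminant: 40² + 4·2201 = 1600 + 8804 = 10404; √10404 = 102.
q = (−40 + 102)/2 = 31, and p = q + 40 = 71.
Check: 31 · 71 = 2201.

71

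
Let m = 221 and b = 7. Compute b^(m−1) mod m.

7^1 ≡ 7 (mod 221)
7^2 ≡ 7^2 = 49 ≡ 49 (mod 221)
7^4 ≡ 49^2 = 2401 ≡ 191 (mod 221)
7^8 ≡ 191^2 = 36481 ≡ 16 (mod 221)
7^16 ≡ 16^2 = 256 ≡ 35 (mod 221)
7^32 ≡ 35^2 = 1225 ≡ 120 (mod 221)
7^64 ≡ 120^2 = 14400 ≡ 35 (mod 221)
7^128 ≡ 35^2 = 1225 ≡ 120 (mod 221)
220 = 128 + 64 + 16 + 8 + 4 in binary powers of 2.
So 7^220 ≡ 120 · 35 · 35 · 16 · 191 ≡ 217 (mod 221).
Since 217 ≠ 1, base 7 is a Fermat witness: 221 is composite.

217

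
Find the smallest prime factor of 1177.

11

1177 is odd.
Digit sum 16, not divisible by 3.
Ends in 7: not divisible by 5.
7: 1177 = 7·168 + 1
11: 1177 = 11·107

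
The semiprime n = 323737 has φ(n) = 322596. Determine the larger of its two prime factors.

619

φ(n) = (p−1)(q−1) = n − (p+q) + 1, so p + q = 323737 − 322596 + 1 = 1142.
p and q are the roots of t² − 1142t + 323737 = 0.
Discriminant: 1142² − 4·323737 = 1304164 − 1294948 = 9216; √9216 = 96.
q = (1142 − 96)/2 = 523, p = (1142 + 96)/2 = 619.
Check: 523 · 619 = 323737.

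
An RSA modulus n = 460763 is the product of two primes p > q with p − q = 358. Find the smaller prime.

523

Since p = q + 358, we have 460763 = q(q + 358), so q² + 358q − 460763 = 0.
Discriminant: 358² + 4·460763 = 128164 + 1843052 = 1971216; √1971216 = 1404.
q = (−358 + 1404)/2 = 523, and p = q + 358 = 881.
Check: 523 · 881 = 460763.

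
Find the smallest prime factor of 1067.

11

1067 is odd.
Digit sum 14, not divisible by 3.
Ends in 7: not divisible by 5.
7: 1067 = 7·152 + 3
11: 1067 = 11·97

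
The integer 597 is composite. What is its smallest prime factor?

3

597 is odd.
Digit sum 21, divisible by 3.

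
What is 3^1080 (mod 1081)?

768

3^1 ≡ 3 (mod 1081)
3^2 ≡ 3^2 = 9 ≡ 9 (mod 1081)
3^4 ≡ 9^2 = 81 ≡ 81 (mod 1081)
3^8 ≡ 81^2 = 6561 ≡ 75 (mod 1081)
3^16 ≡ 75^2 = 5625 ≡ 220 (mod 1081)
3^32 ≡ 220^2 = 48400 ≡ 836 (mod 1081)
3^64 ≡ 836^2 = 698896 ≡ 570 (mod 1081)
3^128 ≡ 570^2 = 324900 ≡ 600 (mod 1081)
3^256 ≡ 600^2 = 360000 ≡ 27 (mod 1081)
3^512 ≡ 27^2 = 729 ≡ 729 (mod 1081)
3^1024 ≡ 729^2 = 531441 ≡ 670 (mod 1081)
1080 = 1024 + 32 + 16 + 8 in binary powers of 2.
So 3^1080 ≡ 670 · 836 · 220 · 75 ≡ 768 (mod 1081).
Since 768 ≠ 1, base 3 is a Fermat witness: 1081 is composite.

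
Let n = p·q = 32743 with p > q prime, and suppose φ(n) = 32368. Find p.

φ(n) = (p−1)(q−1) = n − (p+q) + 1, so p + q = 32743 − 32368 + 1 = 376.
p and q are the roots of t² − 376t + 32743 = 0.
Discriminant: 376² − 4·32743 = 141376 − 130972 = 10404; √10404 = 102.
q = (376 − 102)/2 = 137, p = (376 + 102)/2 = 239.
Check: 137 · 239 = 32743.

239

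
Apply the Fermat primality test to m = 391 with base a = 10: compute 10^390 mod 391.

349

10^1 ≡ 10 (mod 391)
10^2 ≡ 10^2 = 100 ≡ 100 (mod 391)
10^4 ≡ 100^2 = 10000 ≡ 225 (mod 391)
10^8 ≡ 225^2 = 50625 ≡ 186 (mod 391)
10^16 ≡ 186^2 = 34596 ≡ 188 (mod 391)
10^32 ≡ 188^2 = 35344 ≡ 154 (mod 391)
10^64 ≡ 154^2 = 23716 ≡ 256 (mod 391)
10^128 ≡ 256^2 = 65536 ≡ 239 (mod 391)
10^256 ≡ 239^2 = 57121 ≡ 35 (mod 391)
390 = 256 + 128 + 4 + 2 in binary powers of 2.
So 10^390 ≡ 35 · 239 · 225 · 100 ≡ 349 (mod 391).
Since 349 ≠ 1, base 10 is a Fermat witness: 391 is composite.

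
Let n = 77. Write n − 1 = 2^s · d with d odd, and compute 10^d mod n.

10

77 − 1 = 76 = 2^2 · 19, so d = 19.
10^1 ≡ 10 (mod 77)
10^2 ≡ 10^2 = 100 ≡ 23 (mod 77)
10^4 ≡ 23^2 = 529 ≡ 67 (mod 77)
10^8 ≡ 67^2 = 4489 ≡ 23 (mod 77)
10^16 ≡ 23^2 = 529 ≡ 67 (mod 77)
19 = 16 + 2 + 1 in binary powers of 2.
So 10^19 ≡ 67 · 23 · 10 ≡ 10 (mod 77).
Squaring chain: 10 → 23; never reaches −1, so base 10 is a Miller–Rabin witness that 77 is composite.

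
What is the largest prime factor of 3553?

19

3553 = 11 · 323
323 = 17 · 19
19 is prime.
So 3553 = 11 · 17 · 19; the largest prime factor is 19.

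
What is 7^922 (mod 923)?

7^1 ≡ 7 (mod 923)
7^2 ≡ 7^2 = 49 ≡ 49 (mod 923)
7^4 ≡ 49^2 = 2401 ≡ 555 (mod 923)
7^8 ≡ 555^2 = 308025 ≡ 666 (mod 923)
7^16 ≡ 666^2 = 443556 ≡ 516 (mod 923)
7^32 ≡ 516^2 = 266256 ≡ 432 (mod 923)
7^64 ≡ 432^2 = 186624 ≡ 178 (mod 923)
7^128 ≡ 178^2 = 31684 ≡ 302 (mod 923)
7^256 ≡ 302^2 = 91204 ≡ 750 (mod 923)
7^512 ≡ 750^2 = 562500 ≡ 393 (mod 923)
922 = 512 + 256 + 128 + 16 + 8 + 2 in binary powers of 2.
So 7^922 ≡ 393 · 750 · 302 · 516 · 666 · 49 ≡ 4 (mod 923).
Since 4 ≠ 1, base 7 is a Fermat witness: 923 is composite.

4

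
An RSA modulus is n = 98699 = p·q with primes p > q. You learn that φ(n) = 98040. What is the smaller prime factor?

229

φ(n) = (p−1)(q−1) = n − (p+q) + 1, so p + q = 98699 − 98040 + 1 = 660.
p and q are the roots of t² − 660t + 98699 = 0.
Discriminant: 660² − 4·98699 = 435600 − 394796 = 40804; √40804 = 202.
q = (660 − 202)/2 = 229, p = (660 + 202)/2 = 431.
Check: 229 · 431 = 98699.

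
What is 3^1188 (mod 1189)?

3^1 ≡ 3 (mod 1189)
3^2 ≡ 3^2 = 9 ≡ 9 (mod 1189)
3^4 ≡ 9^2 = 81 ≡ 81 (mod 1189)
3^8 ≡ 81^2 = 6561 ≡ 616 (mod 1189)
3^16 ≡ 616^2 = 379456 ≡ 165 (mod 1189)
3^32 ≡ 165^2 = 27225 ≡ 1067 (mod 1189)
3^64 ≡ 1067^2 = 1138489 ≡ 616 (mod 1189)
3^128 ≡ 616^2 = 379456 ≡ 165 (mod 1189)
3^256 ≡ 165^2 = 27225 ≡ 1067 (mod 1189)
3^512 ≡ 1067^2 = 1138489 ≡ 616 (mod 1189)
3^1024 ≡ 616^2 = 379456 ≡ 165 (mod 1189)
1188 = 1024 + 128 + 32 + 4 in binary powers of 2.
So 3^1188 ≡ 165 · 165 · 1067 · 81 ≡ 1147 (mod 1189).
Since 1147 ≠ 1, base 3 is a Fermat witness: 1189 is composite.

1147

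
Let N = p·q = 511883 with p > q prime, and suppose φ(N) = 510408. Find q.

557

φ(n) = (p−1)(q−1) = n − (p+q) + 1, so p + q = 511883 − 510408 + 1 = 1476.
p and q are the roots of t² − 1476t + 511883 = 0.
Discriminant: 1476² − 4·511883 = 2178576 − 2047532 = 131044; √131044 = 362.
q = (1476 − 362)/2 = 557, p = (1476 + 362)/2 = 919.
Check: 557 · 919 = 511883.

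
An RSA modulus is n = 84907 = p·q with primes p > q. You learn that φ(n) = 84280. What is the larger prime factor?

431

φ(n) = (p−1)(q−1) = n − (p+q) + 1, so p + q = 84907 − 84280 + 1 = 628.
p and q are the roots of t² − 628t + 84907 = 0.
Discriminant: 628² − 4·84907 = 394384 − 339628 = 54756; √54756 = 234.
q = (628 − 234)/2 = 197, p = (628 + 234)/2 = 431.
Check: 197 · 431 = 84907.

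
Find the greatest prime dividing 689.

53

689 = 13 · 53
53 is prime.
So 689 = 13 · 53; the largest prime factor is 53.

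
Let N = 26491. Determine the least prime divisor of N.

26491 is odd.
Digit sum 22, not divisible by 3.
Ends in 1: not divisible by 5.
7: 26491 = 7·3784 + 3
11: 26491 = 11·2408 + 3
13: 26491 = 13·2037 + 10
17: 26491 = 17·1558 + 5
19: 26491 = 19·1394 + 5
23: 26491 = 23·1151 + 18
29: 26491 = 29·913 + 14
31: 26491 = 31·854 + 17
37: 26491 = 37·715 + 36
41: 26491 = 41·646 + 5
43: 26491 = 43·616 + 3
47: 26491 = 47·563 + 30
53: 26491 = 53·499 + 44
59: 26491 = 59·449

59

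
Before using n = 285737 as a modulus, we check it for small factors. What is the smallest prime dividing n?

285737 is odd.
Digit sum 32, not divisible by 3.
Ends in 7: not divisible by 5.
7: 285737 = 7·40819 + 4
11: 285737 = 11·25976 + 1
13: 285737 = 13·21979 + 10
17: 285737 = 17·16808 + 1
19: 285737 = 19·15038 + 15
23: 285737 = 23·12423 + 8
29: 285737 = 29·9853

29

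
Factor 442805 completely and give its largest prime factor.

97

442805 = 5 · 88561
88561 = 11 · 8051
8051 = 83 · 97
97 is prime.
So 442805 = 5 · 11 · 83 · 97; the largest prime factor is 97.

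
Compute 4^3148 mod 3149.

4^1 ≡ 4 (mod 3149)
4^2 ≡ 4^2 = 16 ≡ 16 (mod 3149)
4^4 ≡ 16^2 = 256 ≡ 256 (mod 3149)
4^8 ≡ 256^2 = 65536 ≡ 2556 (mod 3149)
4^16 ≡ 2556^2 = 6533136 ≡ 2110 (mod 3149)
4^32 ≡ 2110^2 = 4452100 ≡ 2563 (mod 3149)
4^64 ≡ 2563^2 = 6568969 ≡ 155 (mod 3149)
4^128 ≡ 155^2 = 24025 ≡ 1982 (mod 3149)
4^256 ≡ 1982^2 = 3928324 ≡ 1521 (mod 3149)
4^512 ≡ 1521^2 = 2313441 ≡ 2075 (mod 3149)
4^1024 ≡ 2075^2 = 4305625 ≡ 942 (mod 3149)
4^2048 ≡ 942^2 = 887364 ≡ 2495 (mod 3149)
3148 = 2048 + 1024 + 64 + 8 + 4 in binary powers of 2.
So 4^3148 ≡ 2495 · 942 · 155 · 2556 · 256 ≡ 3138 (mod 3149).
Since 3138 ≠ 1, base 4 is a Fermat witness: 3149 is composite.

3138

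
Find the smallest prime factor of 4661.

4661 is odd.
Digit sum 17, not divisible by 3.
Ends in 1: not divisible by 5.
7: 4661 = 7·665 + 6
11: 4661 = 11·423 + 8
13: 4661 = 13·358 + 7
17: 4661 = 17·274 + 3
19: 4661 = 19·245 + 6
23: 4661 = 23·202 + 15
29: 4661 = 29·160 + 21
31: 4661 = 31·150 + 11
37: 4661 = 37·125 + 36
41: 4661 = 41·113 + 28
43: 4661 = 43·108 + 17
47: 4661 = 47·99 + 8
53: 4661 = 53·87 + 50
59: 4661 = 59·79

59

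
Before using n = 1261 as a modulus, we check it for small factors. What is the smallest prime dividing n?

1261 is odd.
Digit sum 10, not divisible by 3.
Ends in 1: not divisible by 5.
7: 1261 = 7·180 + 1
11: 1261 = 11·114 + 7
13: 1261 = 13·97

13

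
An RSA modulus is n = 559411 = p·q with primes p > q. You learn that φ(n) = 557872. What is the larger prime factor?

φ(n) = (p−1)(q−1) = n − (p+q) + 1, so p + q = 559411 − 557872 + 1 = 1540.
p and q are the roots of t² − 1540t + 559411 = 0.
Discriminant: 1540² − 4·559411 = 2371600 − 2237644 = 133956; √133956 = 366.
q = (1540 − 366)/2 = 587, p = (1540 + 366)/2 = 953.
Check: 587 · 953 = 559411.

953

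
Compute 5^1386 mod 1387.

5^1 ≡ 5 (mod 1387)
5^2 ≡ 5^2 = 25 ≡ 25 (mod 1387)
5^4 ≡ 25^2 = 625 ≡ 625 (mod 1387)
5^8 ≡ 625^2 = 390625 ≡ 878 (mod 1387)
5^16 ≡ 878^2 = 770884 ≡ 1099 (mod 1387)
5^32 ≡ 1099^2 = 1207801 ≡ 1111 (mod 1387)
5^64 ≡ 1111^2 = 1234321 ≡ 1278 (mod 1387)
5^128 ≡ 1278^2 = 1633284 ≡ 785 (mod 1387)
5^256 ≡ 785^2 = 616225 ≡ 397 (mod 1387)
5^512 ≡ 397^2 = 157609 ≡ 878 (mod 1387)
5^1024 ≡ 878^2 = 770884 ≡ 1099 (mod 1387)
1386 = 1024 + 256 + 64 + 32 + 8 + 2 in binary powers of 2.
So 5^1386 ≡ 1099 · 397 · 1278 · 1111 · 878 · 25 ≡ 1122 (mod 1387).
Since 1122 ≠ 1, base 5 is a Fermat witness: 1387 is composite.

1122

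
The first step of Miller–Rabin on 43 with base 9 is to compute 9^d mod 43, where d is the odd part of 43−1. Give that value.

1

43 − 1 = 42 = 2^1 · 21, so d = 21.
9^1 ≡ 9 (mod 43)
9^2 ≡ 9^2 = 81 ≡ 38 (mod 43)
9^4 ≡ 38^2 = 1444 ≡ 25 (mod 43)
9^8 ≡ 25^2 = 625 ≡ 23 (mod 43)
9^16 ≡ 23^2 = 529 ≡ 13 (mod 43)
21 = 16 + 4 + 1 in binary powers of 2.
So 9^21 ≡ 13 · 25 · 9 ≡ 1 (mod 43).
Since 9^d ≡ 1 (mod 43), base 9 does not prove 43 composite.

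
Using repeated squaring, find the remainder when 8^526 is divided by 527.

225

8^1 ≡ 8 (mod 527)
8^2 ≡ 8^2 = 64 ≡ 64 (mod 527)
8^4 ≡ 64^2 = 4096 ≡ 407 (mod 527)
8^8 ≡ 407^2 = 165649 ≡ 171 (mod 527)
8^16 ≡ 171^2 = 29241 ≡ 256 (mod 527)
8^32 ≡ 256^2 = 65536 ≡ 188 (mod 527)
8^64 ≡ 188^2 = 35344 ≡ 35 (mod 527)
8^128 ≡ 35^2 = 1225 ≡ 171 (mod 527)
8^256 ≡ 171^2 = 29241 ≡ 256 (mod 527)
8^512 ≡ 256^2 = 65536 ≡ 188 (mod 527)
526 = 512 + 8 + 4 + 2 in binary powers of 2.
So 8^526 ≡ 188 · 171 · 407 · 64 ≡ 225 (mod 527).
Since 225 ≠ 1, base 8 is a Fermat witness: 527 is composite.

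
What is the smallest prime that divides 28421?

97

28421 is odd.
Digit sum 17, not divisible by 3.
Ends in 1: not divisible by 5.
7: 28421 = 7·4060 + 1
11: 28421 = 11·2583 + 8
13: 28421 = 13·2186 + 3
17: 28421 = 17·1671 + 14
19: 28421 = 19·1495 + 16
23: 28421 = 23·1235 + 16
29: 28421 = 29·980 + 1
31: 28421 = 31·916 + 25
37: 28421 = 37·768 + 5
41: 28421 = 41·693 + 8
43: 28421 = 43·660 + 41
47: 28421 = 47·604 + 33
53: 28421 = 53·536 + 13
59: 28421 = 59·481 + 42
61: 28421 = 61·465 + 56
67: 28421 = 67·424 + 13
71: 28421 = 71·400 + 21
73: 28421 = 73·389 + 24
79: 28421 = 79·359 + 60
83: 28421 = 83·342 + 35
89: 28421 = 89·319 + 30
97: 28421 = 97·293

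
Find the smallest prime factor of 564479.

564479 is odd.
Digit sum 35, not divisible by 3.
Ends in 9: not divisible by 5.
7: 564479 = 7·80639 + 6
11: 564479 = 11·51316 + 3
13: 564479 = 13·43421 + 6
17: 564479 = 17·33204 + 11
19: 564479 = 19·29709 + 8
23: 564479 = 23·24542 + 13
29: 564479 = 29·19464 + 23
31: 564479 = 31·18209

31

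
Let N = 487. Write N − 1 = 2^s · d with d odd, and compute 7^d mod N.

487 − 1 = 486 = 2^1 · 243, so d = 243.
7^1 ≡ 7 (mod 487)
7^2 ≡ 7^2 = 49 ≡ 49 (mod 487)
7^4 ≡ 49^2 = 2401 ≡ 453 (mod 487)
7^8 ≡ 453^2 = 205209 ≡ 182 (mod 487)
7^16 ≡ 182^2 = 33124 ≡ 8 (mod 487)
7^32 ≡ 8^2 = 64 ≡ 64 (mod 487)
7^64 ≡ 64^2 = 4096 ≡ 200 (mod 487)
7^128 ≡ 200^2 = 40000 ≡ 66 (mod 487)
243 = 128 + 64 + 32 + 16 + 2 + 1 in binary powers of 2.
So 7^243 ≡ 66 · 200 · 64 · 8 · 49 · 7 ≡ 486 (mod 487).
Since 7^d ≡ 486 (mod 487), base 7 does not prove 487 composite.

486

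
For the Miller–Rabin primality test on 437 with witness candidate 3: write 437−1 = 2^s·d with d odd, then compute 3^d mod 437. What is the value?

437 − 1 = 436 = 2^2 · 109, so d = 109.
3^1 ≡ 3 (mod 437)
3^2 ≡ 3^2 = 9 ≡ 9 (mod 437)
3^4 ≡ 9^2 = 81 ≡ 81 (mod 437)
3^8 ≡ 81^2 = 6561 ≡ 6 (mod 437)
3^16 ≡ 6^2 = 36 ≡ 36 (mod 437)
3^32 ≡ 36^2 = 1296 ≡ 422 (mod 437)
3^64 ≡ 422^2 = 178084 ≡ 225 (mod 437)
109 = 64 + 32 + 8 + 4 + 1 in binary powers of 2.
So 3^109 ≡ 225 · 422 · 6 · 81 · 3 ≡ 307 (mod 437).
Squaring chain: 307 → 294; never reaches −1, so base 3 is a Miller–Rabin witness that 437 is composite.

307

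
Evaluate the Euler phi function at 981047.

Factor: 981047 = 73 · 89 · 151.
φ(981047) = (73−1) · (89−1) · (151−1) = 72 · 88 · 150 = 950400.

950400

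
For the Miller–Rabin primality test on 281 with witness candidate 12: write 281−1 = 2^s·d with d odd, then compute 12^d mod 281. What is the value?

60

281 − 1 = 280 = 2^3 · 35, so d = 35.
12^1 ≡ 12 (mod 281)
12^2 ≡ 12^2 = 144 ≡ 144 (mod 281)
12^4 ≡ 144^2 = 20736 ≡ 223 (mod 281)
12^8 ≡ 223^2 = 49729 ≡ 273 (mod 281)
12^16 ≡ 273^2 = 74529 ≡ 64 (mod 281)
12^32 ≡ 64^2 = 4096 ≡ 162 (mod 281)
35 = 32 + 2 + 1 in binary powers of 2.
So 12^35 ≡ 162 · 144 · 12 ≡ 60 (mod 281).
Squaring chain: 60 → 228 → 280; reaches −1, so base 12 does not prove 281 composite.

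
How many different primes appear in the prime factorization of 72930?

6

72930 = 2 · 36465
36465 = 3 · 12155
12155 = 5 · 2431
2431 = 11 · 221
221 = 13 · 17
72930 = 2 · 3 · 5 · 11 · 13 · 17, which has 6 distinct prime factors.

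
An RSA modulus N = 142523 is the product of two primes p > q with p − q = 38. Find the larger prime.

397

Since p = q + 38, we have 142523 = q(q + 38), so q² + 38q − 142523 = 0.
Discriminant: 38² + 4·142523 = 1444 + 570092 = 571536; √571536 = 756.
q = (−38 + 756)/2 = 359, and p = q + 38 = 397.
Check: 359 · 397 = 142523.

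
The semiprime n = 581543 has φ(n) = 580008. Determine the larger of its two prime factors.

φ(n) = (p−1)(q−1) = n − (p+q) + 1, so p + q = 581543 − 580008 + 1 = 1536.
p and q are the roots of t² − 1536t + 581543 = 0.
Discriminant: 1536² − 4·581543 = 2359296 − 2326172 = 33124; √33124 = 182.
q = (1536 − 182)/2 = 677, p = (1536 + 182)/2 = 859.
Check: 677 · 859 = 581543.

859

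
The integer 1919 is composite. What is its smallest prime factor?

19

1919 is odd.
Digit sum 20, not divisible by 3.
Ends in 9: not divisible by 5.
7: 1919 = 7·274 + 1
11: 1919 = 11·174 + 5
13: 1919 = 13·147 + 8
17: 1919 = 17·112 + 15
19: 1919 = 19·101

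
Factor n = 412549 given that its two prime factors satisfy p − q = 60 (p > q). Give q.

Since p = q + 60, we have 412549 = q(q + 60), so q² + 60q − 412549 = 0.
Discriminant: 60² + 4·412549 = 3600 + 1650196 = 1653796; √1653796 = 1286.
q = (−60 + 1286)/2 = 613, and p = q + 60 = 673.
Check: 613 · 673 = 412549.

613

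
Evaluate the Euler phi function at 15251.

Factor: 15251 = 101 · 151.
φ(15251) = (101−1) · (151−1) = 100 · 150 = 15000.

15000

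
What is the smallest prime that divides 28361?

28361 is odd.
Digit sum 20, not divisible by 3.
Ends in 1: not divisible by 5.
7: 28361 = 7·4051 + 4
11: 28361 = 11·2578 + 3
13: 28361 = 13·2181 + 8
17: 28361 = 17·1668 + 5
19: 28361 = 19·1492 + 13
23: 28361 = 23·1233 + 2
29: 28361 = 29·977 + 28
31: 28361 = 31·914 + 27
37: 28361 = 37·766 + 19
41: 28361 = 41·691 + 30
43: 28361 = 43·659 + 24
47: 28361 = 47·603 + 20
53: 28361 = 53·535 + 6
59: 28361 = 59·480 + 41
61: 28361 = 61·464 + 57
67: 28361 = 67·423 + 20
71: 28361 = 71·399 + 32
73: 28361 = 73·388 + 37
79: 28361 = 79·359

79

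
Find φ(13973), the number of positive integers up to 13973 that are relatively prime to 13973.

Factor: 13973 = 89 · 157.
φ(13973) = (89−1) · (157−1) = 88 · 156 = 13728.

13728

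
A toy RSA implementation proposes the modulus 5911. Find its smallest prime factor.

5911 is odd.
Digit sum 16, not divisible by 3.
Ends in 1: not divisible by 5.
7: 5911 = 7·844 + 3
11: 5911 = 11·537 + 4
13: 5911 = 13·454 + 9
17: 5911 = 17·347 + 12
19: 5911 = 19·311 + 2
23: 5911 = 23·257

23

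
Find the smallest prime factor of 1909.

23

1909 is odd.
Digit sum 19, not divisible by 3.
Ends in 9: not divisible by 5.
7: 1909 = 7·272 + 5
11: 1909 = 11·173 + 6
13: 1909 = 13·146 + 11
17: 1909 = 17·112 + 5
19: 1909 = 19·100 + 9
23: 1909 = 23·83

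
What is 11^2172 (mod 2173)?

1950

11^1 ≡ 11 (mod 2173)
11^2 ≡ 11^2 = 121 ≡ 121 (mod 2173)
11^4 ≡ 121^2 = 14641 ≡ 1603 (mod 2173)
11^8 ≡ 1603^2 = 2569609 ≡ 1123 (mod 2173)
11^16 ≡ 1123^2 = 1261129 ≡ 789 (mod 2173)
11^32 ≡ 789^2 = 622521 ≡ 1043 (mod 2173)
11^64 ≡ 1043^2 = 1087849 ≡ 1349 (mod 2173)
11^128 ≡ 1349^2 = 1819801 ≡ 1000 (mod 2173)
11^256 ≡ 1000^2 = 1000000 ≡ 420 (mod 2173)
11^512 ≡ 420^2 = 176400 ≡ 387 (mod 2173)
11^1024 ≡ 387^2 = 149769 ≡ 2005 (mod 2173)
11^2048 ≡ 2005^2 = 4020025 ≡ 2148 (mod 2173)
2172 = 2048 + 64 + 32 + 16 + 8 + 4 in binary powers of 2.
So 11^2172 ≡ 2148 · 1349 · 1043 · 789 · 1123 · 1603 ≡ 1950 (mod 2173).
Since 1950 ≠ 1, base 11 is a Fermat witness: 2173 is composite.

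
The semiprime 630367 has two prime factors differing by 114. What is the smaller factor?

739

Since p = q + 114, we have 630367 = q(q + 114), so q² + 114q − 630367 = 0.
Discriminant: 114² + 4·630367 = 12996 + 2521468 = 2534464; √2534464 = 1592.
q = (−114 + 1592)/2 = 739, and p = q + 114 = 853.
Check: 739 · 853 = 630367.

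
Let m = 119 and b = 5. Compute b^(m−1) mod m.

5^1 ≡ 5 (mod 119)
5^2 ≡ 5^2 = 25 ≡ 25 (mod 119)
5^4 ≡ 25^2 = 625 ≡ 30 (mod 119)
5^8 ≡ 30^2 = 900 ≡ 67 (mod 119)
5^16 ≡ 67^2 = 4489 ≡ 86 (mod 119)
5^32 ≡ 86^2 = 7396 ≡ 18 (mod 119)
5^64 ≡ 18^2 = 324 ≡ 86 (mod 119)
118 = 64 + 32 + 16 + 4 + 2 in binary powers of 2.
So 5^118 ≡ 86 · 18 · 86 · 30 · 25 ≡ 2 (mod 119).
Since 2 ≠ 1, base 5 is a Fermat witness: 119 is composite.

2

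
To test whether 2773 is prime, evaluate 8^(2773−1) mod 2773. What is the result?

8^1 ≡ 8 (mod 2773)
8^2 ≡ 8^2 = 64 ≡ 64 (mod 2773)
8^4 ≡ 64^2 = 4096 ≡ 1323 (mod 2773)
8^8 ≡ 1323^2 = 1750329 ≡ 566 (mod 2773)
8^16 ≡ 566^2 = 320356 ≡ 1461 (mod 2773)
8^32 ≡ 1461^2 = 2134521 ≡ 2084 (mod 2773)
8^64 ≡ 2084^2 = 4343056 ≡ 538 (mod 2773)
8^128 ≡ 538^2 = 289444 ≡ 1052 (mod 2773)
8^256 ≡ 1052^2 = 1106704 ≡ 277 (mod 2773)
8^512 ≡ 277^2 = 76729 ≡ 1858 (mod 2773)
8^1024 ≡ 1858^2 = 3452164 ≡ 2552 (mod 2773)
8^2048 ≡ 2552^2 = 6512704 ≡ 1700 (mod 2773)
2772 = 2048 + 512 + 128 + 64 + 16 + 4 in binary powers of 2.
So 8^2772 ≡ 1700 · 1858 · 1052 · 538 · 1461 · 1323 ≡ 1941 (mod 2773).
Since 1941 ≠ 1, base 8 is a Fermat witness: 2773 is composite.

1941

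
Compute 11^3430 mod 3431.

11^1 ≡ 11 (mod 3431)
11^2 ≡ 11^2 = 121 ≡ 121 (mod 3431)
11^4 ≡ 121^2 = 14641 ≡ 917 (mod 3431)
11^8 ≡ 917^2 = 840889 ≡ 294 (mod 3431)
11^16 ≡ 294^2 = 86436 ≡ 661 (mod 3431)
11^32 ≡ 661^2 = 436921 ≡ 1184 (mod 3431)
11^64 ≡ 1184^2 = 1401856 ≡ 2008 (mod 3431)
11^128 ≡ 2008^2 = 4032064 ≡ 639 (mod 3431)
11^256 ≡ 639^2 = 408321 ≡ 32 (mod 3431)
11^512 ≡ 32^2 = 1024 ≡ 1024 (mod 3431)
11^1024 ≡ 1024^2 = 1048576 ≡ 2121 (mod 3431)
11^2048 ≡ 2121^2 = 4498641 ≡ 600 (mod 3431)
3430 = 2048 + 1024 + 256 + 64 + 32 + 4 + 2 in binary powers of 2.
So 11^3430 ≡ 600 · 2121 · 32 · 2008 · 1184 · 917 · 121 ≡ 1583 (mod 3431).
Since 1583 ≠ 1, base 11 is a Fermat witness: 3431 is composite.

1583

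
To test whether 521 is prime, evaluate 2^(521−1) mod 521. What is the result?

1

2^1 ≡ 2 (mod 521)
2^2 ≡ 2^2 = 4 ≡ 4 (mod 521)
2^4 ≡ 4^2 = 16 ≡ 16 (mod 521)
2^8 ≡ 16^2 = 256 ≡ 256 (mod 521)
2^16 ≡ 256^2 = 65536 ≡ 411 (mod 521)
2^32 ≡ 411^2 = 168921 ≡ 117 (mod 521)
2^64 ≡ 117^2 = 13689 ≡ 143 (mod 521)
2^128 ≡ 143^2 = 20449 ≡ 130 (mod 521)
2^256 ≡ 130^2 = 16900 ≡ 228 (mod 521)
2^512 ≡ 228^2 = 51984 ≡ 405 (mod 521)
520 = 512 + 8 in binary powers of 2.
So 2^520 ≡ 405 · 256 ≡ 1 (mod 521).
Since the result is 1, base 2 gives no evidence that 521 is composite.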